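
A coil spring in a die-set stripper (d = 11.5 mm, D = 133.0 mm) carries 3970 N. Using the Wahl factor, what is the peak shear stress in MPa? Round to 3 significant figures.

994 MPa

Spring index C = D/d = 133.0/11.5 = 11.5652
K_W = (4C−1)/(4C−4) + 0.615/C = 45.261/42.261 + 0.0532 = 1.1242
τ₀ = 8FD/(πd³) = 8·3970·133.0/(π·11.5³) = 4.22408e+06/4778 = 884.07 MPa
τ_max = K·τ₀ = 1.1242 × 884.07 = 993.84 MPa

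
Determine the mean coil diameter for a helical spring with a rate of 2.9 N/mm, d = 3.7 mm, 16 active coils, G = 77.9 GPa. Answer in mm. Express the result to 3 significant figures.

D = (Gd⁴/(8N_a·k))^(1/3) = (77.9×10³·3.7⁴/(8·16·2.9))^(1/3)
  = (39331.1)^(1/3) = 34.0078 mm

34.0 mm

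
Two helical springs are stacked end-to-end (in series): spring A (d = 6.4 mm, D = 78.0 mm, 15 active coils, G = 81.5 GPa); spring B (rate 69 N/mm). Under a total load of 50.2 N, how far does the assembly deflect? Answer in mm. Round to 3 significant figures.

k_A = Gd⁴/(8D³N_a) = (81.5×10³)(6.4⁴)/(8·78.0³·15) = 2.4011 N/mm
Series: 1/k_eq = 1/2.4011 + 1/69 = 0.43097; k_eq = 2.3204 N/mm
δ = F/k_eq = 50.2/2.3204 = 21.635 mm

21.6 mm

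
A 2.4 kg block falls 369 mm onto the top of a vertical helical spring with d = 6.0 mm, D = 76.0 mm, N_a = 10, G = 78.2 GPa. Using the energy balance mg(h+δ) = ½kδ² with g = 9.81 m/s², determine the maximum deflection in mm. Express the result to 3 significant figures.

86.2 mm

k = Gd⁴/(8D³N_a) = (78.2×10³)(6.0⁴)/(8·76.0³·10) = 2.8859 N/mm
W = mg = 2.4 × 9.81 = 23.544 N
½kδ² − Wδ − Wh = 0 → δ = (W + √(W² + 2kWh))/k
δ = (23.544 + √(554.32 + 50143.8))/2.8859 = (23.544 + 225.16)/2.8859 = 86.18 mm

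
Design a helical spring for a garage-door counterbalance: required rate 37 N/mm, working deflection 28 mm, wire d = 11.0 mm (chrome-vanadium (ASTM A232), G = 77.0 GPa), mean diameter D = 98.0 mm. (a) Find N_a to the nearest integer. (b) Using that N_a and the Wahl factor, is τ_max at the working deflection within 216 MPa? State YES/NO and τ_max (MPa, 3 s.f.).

(a) 4 coils; (b) NO, τ_max = 229 MPa

N_a = Gd⁴/(8D³k) = (77.0×10³)(11.0⁴)/(8·98.0³·37) = 4.047 → N_a = 4
Actual rate k = Gd⁴/(8D³·4) = 37.431 N/mm
Working load F = kδ = 37.431·28 = 1048.1 N
C = 98.0/11.0 = 8.9091; K_W = (4C−1)/(4C−4)+0.615/C = 1.1639
τ_max = K_W·8FD/(πd³) = 1.1639·196.51 = 228.71 MPa
τ_max > 216 MPa → exceeds allowable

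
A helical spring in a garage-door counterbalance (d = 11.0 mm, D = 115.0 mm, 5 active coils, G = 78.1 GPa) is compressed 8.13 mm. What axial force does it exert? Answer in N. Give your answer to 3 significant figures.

k = Gd⁴/(8D³N_a) = (78.1×10³)(11.0⁴)/(8·115.0³·5) = 18.796 N/mm
F = k·δ = 18.796 × 8.13 = 152.81 N

153 N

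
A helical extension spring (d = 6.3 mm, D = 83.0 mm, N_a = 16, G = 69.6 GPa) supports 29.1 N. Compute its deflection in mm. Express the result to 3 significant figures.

k = Gd⁴/(8D³N_a) = (69.6×10³)(6.3⁴)/(8·83.0³·16) = 1.4981 N/mm
δ = F/k = 29.1 / 1.4981 = 19.425 mm

19.4 mm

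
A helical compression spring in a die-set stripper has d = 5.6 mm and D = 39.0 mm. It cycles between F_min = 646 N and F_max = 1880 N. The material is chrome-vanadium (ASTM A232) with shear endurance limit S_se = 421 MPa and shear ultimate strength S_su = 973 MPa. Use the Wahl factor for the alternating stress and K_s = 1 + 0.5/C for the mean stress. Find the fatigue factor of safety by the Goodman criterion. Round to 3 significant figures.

C = D/d = 39.0/5.6 = 6.9643; K_W = (4C−1)/(4C−4)+0.615/C = 1.2141; K_s = 1+0.5/C = 1.0718
F_a = (F_max−F_min)/2 = 617 N; F_m = (F_max+F_min)/2 = 1263 N
τ_a = K_W·8F_aD/(πd³) = 1.2141 × 348.92 = 423.61 MPa
τ_m = K_s·8F_mD/(πd³) = 1.0718 × 714.24 = 765.52 MPa
Goodman: 1/n_f = τ_a/S_se + τ_m/S_su = 423.61/421 + 765.52/973 = 1.00620 + 0.78676 = 1.793
n_f = 1/1.793 = 0.5577

0.558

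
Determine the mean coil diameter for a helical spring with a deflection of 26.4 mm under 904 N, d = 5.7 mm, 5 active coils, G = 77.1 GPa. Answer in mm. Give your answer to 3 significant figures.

Required rate k = F/δ = 904/26.4 = 34.242 N/mm
D = (Gd⁴/(8N_a·k))^(1/3) = (77.1×10³·5.7⁴/(8·5·34.242))^(1/3)
  = (59419.5)^(1/3) = 39.0220 mm

39.0 mm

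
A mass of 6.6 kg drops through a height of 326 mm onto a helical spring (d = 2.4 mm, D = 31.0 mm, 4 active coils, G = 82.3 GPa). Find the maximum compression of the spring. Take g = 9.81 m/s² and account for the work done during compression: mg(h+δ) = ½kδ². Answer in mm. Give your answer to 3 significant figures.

146 mm

k = Gd⁴/(8D³N_a) = (82.3×10³)(2.4⁴)/(8·31.0³·4) = 2.8642 N/mm
W = mg = 6.6 × 9.81 = 64.746 N
½kδ² − Wδ − Wh = 0 → δ = (W + √(W² + 2kWh))/k
δ = (64.746 + √(4192 + 120912))/2.8642 = (64.746 + 353.7)/2.8642 = 146.09 mm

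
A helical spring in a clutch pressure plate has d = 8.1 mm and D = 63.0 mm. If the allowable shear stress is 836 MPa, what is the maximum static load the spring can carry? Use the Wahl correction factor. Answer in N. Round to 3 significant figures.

C = D/d = 63.0/8.1 = 7.7778
K_W = (4C−1)/(4C−4) + 0.615/C = 30.111/27.111 + 0.0791 = 1.1897
τ_max = K·8FD/(πd³) → F_max = τ_allow·πd³/(8DK)
F_max = 836·π·8.1³/(8·63.0·1.1897) = 1.3958e+06/599.62 = 2327.7 N

2330 N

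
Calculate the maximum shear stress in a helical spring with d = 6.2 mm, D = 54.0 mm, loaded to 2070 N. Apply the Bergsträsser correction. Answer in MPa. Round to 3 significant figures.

1380 MPa

Spring index C = D/d = 54.0/6.2 = 8.7097
K_B = (4C+2)/(4C−3) = 36.839/31.839 = 1.1570
τ₀ = 8FD/(πd³) = 8·2070·54.0/(π·6.2³) = 894240/748.73 = 1194.3 MPa
τ_max = K·τ₀ = 1.1570 × 1194.3 = 1381.9 MPa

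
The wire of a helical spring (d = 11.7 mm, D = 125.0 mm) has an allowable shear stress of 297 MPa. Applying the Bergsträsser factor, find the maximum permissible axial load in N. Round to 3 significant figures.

C = D/d = 125.0/11.7 = 10.6838
K_B = (4C+2)/(4C−3) = 44.735/39.735 = 1.1258
τ_max = K·8FD/(πd³) → F_max = τ_allow·πd³/(8DK)
F_max = 297·π·11.7³/(8·125.0·1.1258) = 1.4944e+06/1125.8 = 1327.4 N

1330 N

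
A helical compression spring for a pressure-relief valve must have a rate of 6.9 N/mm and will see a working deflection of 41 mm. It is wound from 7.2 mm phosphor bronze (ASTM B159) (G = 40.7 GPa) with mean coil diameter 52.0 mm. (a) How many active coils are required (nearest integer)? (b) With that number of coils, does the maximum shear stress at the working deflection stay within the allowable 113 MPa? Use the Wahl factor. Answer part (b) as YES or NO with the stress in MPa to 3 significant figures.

N_a = Gd⁴/(8D³k) = (40.7×10³)(7.2⁴)/(8·52.0³·6.9) = 14.09 → N_a = 14
Actual rate k = Gd⁴/(8D³·14) = 6.9454 N/mm
Working load F = kδ = 6.9454·41 = 284.76 N
C = 52.0/7.2 = 7.2222; K_W = (4C−1)/(4C−4)+0.615/C = 1.2057
τ_max = K_W·8FD/(πd³) = 1.2057·101.02 = 121.8 MPa
τ_max > 113 MPa → exceeds allowable

(a) 14 coils; (b) NO, τ_max = 122 MPa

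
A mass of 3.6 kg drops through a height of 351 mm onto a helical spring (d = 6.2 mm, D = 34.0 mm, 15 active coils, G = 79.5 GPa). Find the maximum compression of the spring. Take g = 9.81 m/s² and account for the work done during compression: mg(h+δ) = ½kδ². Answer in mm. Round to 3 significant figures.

k = Gd⁴/(8D³N_a) = (79.5×10³)(6.2⁴)/(8·34.0³·15) = 24.907 N/mm
W = mg = 3.6 × 9.81 = 35.316 N
½kδ² − Wδ − Wh = 0 → δ = (W + √(W² + 2kWh))/k
δ = (35.316 + √(1247.2 + 617482))/24.907 = (35.316 + 786.59)/24.907 = 33 mm

33.0 mm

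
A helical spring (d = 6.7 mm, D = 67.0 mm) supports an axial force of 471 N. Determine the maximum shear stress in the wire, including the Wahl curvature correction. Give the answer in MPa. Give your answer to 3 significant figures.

306 MPa

Spring index C = D/d = 67.0/6.7 = 10.0000
K_W = (4C−1)/(4C−4) + 0.615/C = 39.000/36.000 + 0.0615 = 1.1448
τ₀ = 8FD/(πd³) = 8·471·67.0/(π·6.7³) = 252456/944.87 = 267.18 MPa
τ_max = K·τ₀ = 1.1448 × 267.18 = 305.88 MPa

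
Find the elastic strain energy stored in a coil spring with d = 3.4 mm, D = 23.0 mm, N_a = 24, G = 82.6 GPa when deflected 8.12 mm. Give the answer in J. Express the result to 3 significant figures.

k = Gd⁴/(8D³N_a) = (82.6×10³)(3.4⁴)/(8·23.0³·24) = 4.7251 N/mm
U = ½kδ² = 0.5 × 4.7251 × 8.12² = 155.77 N·mm = 0.15577 J

0.156 J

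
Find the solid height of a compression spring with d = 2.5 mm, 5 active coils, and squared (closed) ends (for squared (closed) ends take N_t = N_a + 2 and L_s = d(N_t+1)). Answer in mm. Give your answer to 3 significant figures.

squared (closed) ends: N_t = N_a + 2 = 5 + 2 = 7
L_s = d·(N_t+1) = 2.5 × 8 = 20 mm

20.0 mm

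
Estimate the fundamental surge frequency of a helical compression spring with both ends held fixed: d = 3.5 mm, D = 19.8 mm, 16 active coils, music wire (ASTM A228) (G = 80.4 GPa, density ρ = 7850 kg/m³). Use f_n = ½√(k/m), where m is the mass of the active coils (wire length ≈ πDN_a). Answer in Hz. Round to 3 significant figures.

k = Gd⁴/(8D³N_a) = (80.4×10³)(3.5⁴)/(8·19.8³·16) = 12.143 N/mm = 12143 N/m
Wire length L = πDN_a = π·19.8·16 = 995.26 mm
m = ρ·(πd²/4)·L = 7850 × 9.6211×10⁻⁶ m² × 0.99526 m = 0.075168 kg
f_n = ½√(k/m) = 0.5·√(12143/0.075168) = 0.5·√(1.6154e+05) = 200.96 Hz

201 Hz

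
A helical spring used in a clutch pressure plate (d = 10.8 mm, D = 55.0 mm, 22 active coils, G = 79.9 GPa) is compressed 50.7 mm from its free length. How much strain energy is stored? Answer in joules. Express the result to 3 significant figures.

k = Gd⁴/(8D³N_a) = (79.9×10³)(10.8⁴)/(8·55.0³·22) = 37.123 N/mm
U = ½kδ² = 0.5 × 37.123 × 50.7² = 47712 N·mm = 47.712 J

47.7 J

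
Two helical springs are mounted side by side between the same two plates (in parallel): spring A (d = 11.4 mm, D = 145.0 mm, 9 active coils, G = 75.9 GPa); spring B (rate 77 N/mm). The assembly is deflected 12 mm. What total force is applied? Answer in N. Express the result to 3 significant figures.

994 N

k_A = Gd⁴/(8D³N_a) = (75.9×10³)(11.4⁴)/(8·145.0³·9) = 5.8402 N/mm
Parallel: k_eq = 5.8402 + 77 = 82.84 N/mm
F = k_eq·δ = 82.84·12 = 994.08 N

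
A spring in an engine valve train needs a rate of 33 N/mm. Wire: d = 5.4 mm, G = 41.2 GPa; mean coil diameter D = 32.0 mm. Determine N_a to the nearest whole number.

N_a = Gd⁴/(8D³k) = (41.2×10³ × 5.4⁴)/(8 × 32.0³ × 33)
    = 3.50326e+07 / 8.65075e+06 = 4.05 → 4 coils

4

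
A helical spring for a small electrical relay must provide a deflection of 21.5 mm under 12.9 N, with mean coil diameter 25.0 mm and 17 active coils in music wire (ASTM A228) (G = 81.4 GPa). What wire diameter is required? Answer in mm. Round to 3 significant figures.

Required rate k = F/δ = 12.9/21.5 = 0.6 N/mm
d = (8D³N_a·k / G)^(1/4) = (8·25.0³·17·0.6 / (81.4×10³))^0.25
  = (15.663)^0.25 = 1.9894 mm

1.99 mm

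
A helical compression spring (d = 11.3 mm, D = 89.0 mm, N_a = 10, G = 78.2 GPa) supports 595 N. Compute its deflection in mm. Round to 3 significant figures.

26.3 mm

k = Gd⁴/(8D³N_a) = (78.2×10³)(11.3⁴)/(8·89.0³·10) = 22.608 N/mm
δ = F/k = 595 / 22.608 = 26.318 mm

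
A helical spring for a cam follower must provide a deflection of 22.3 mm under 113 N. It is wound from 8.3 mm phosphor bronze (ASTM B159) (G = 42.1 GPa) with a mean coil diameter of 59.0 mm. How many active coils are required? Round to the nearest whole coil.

24

Required rate k = F/δ = 113/22.3 = 5.0673 N/mm
N_a = Gd⁴/(8D³k) = (42.1×10³ × 8.3⁴)/(8 × 59.0³ × 5.0673)
    = 1.998e+08 / 8.32568e+06 = 24 → 24 coils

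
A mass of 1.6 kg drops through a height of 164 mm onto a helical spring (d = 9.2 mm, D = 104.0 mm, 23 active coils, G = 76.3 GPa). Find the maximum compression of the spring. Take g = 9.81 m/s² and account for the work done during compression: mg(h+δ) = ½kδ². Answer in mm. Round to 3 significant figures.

k = Gd⁴/(8D³N_a) = (76.3×10³)(9.2⁴)/(8·104.0³·23) = 2.6409 N/mm
W = mg = 1.6 × 9.81 = 15.696 N
½kδ² − Wδ − Wh = 0 → δ = (W + √(W² + 2kWh))/k
δ = (15.696 + √(246.36 + 13596.3))/2.6409 = (15.696 + 117.65)/2.6409 = 50.494 mm

50.5 mm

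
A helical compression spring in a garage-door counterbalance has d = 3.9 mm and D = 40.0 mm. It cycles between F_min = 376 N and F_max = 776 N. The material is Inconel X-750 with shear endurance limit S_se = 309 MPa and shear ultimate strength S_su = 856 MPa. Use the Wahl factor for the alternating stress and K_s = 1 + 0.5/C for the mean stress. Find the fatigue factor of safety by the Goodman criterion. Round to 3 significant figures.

C = D/d = 40.0/3.9 = 10.2564; K_W = (4C−1)/(4C−4)+0.615/C = 1.1410; K_s = 1+0.5/C = 1.0488
F_a = (F_max−F_min)/2 = 200 N; F_m = (F_max+F_min)/2 = 576 N
τ_a = K_W·8F_aD/(πd³) = 1.1410 × 343.43 = 391.85 MPa
τ_m = K_s·8F_mD/(πd³) = 1.0488 × 989.07 = 1037.3 MPa
Goodman: 1/n_f = τ_a/S_se + τ_m/S_su = 391.85/309 + 1037.3/856 = 1.26812 + 1.21179 = 2.4799
n_f = 1/2.4799 = 0.4032

0.403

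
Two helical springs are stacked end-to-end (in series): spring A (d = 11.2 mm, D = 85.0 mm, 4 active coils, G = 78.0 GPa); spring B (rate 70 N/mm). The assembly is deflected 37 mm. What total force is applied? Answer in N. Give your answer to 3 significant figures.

k_A = Gd⁴/(8D³N_a) = (78.0×10³)(11.2⁴)/(8·85.0³·4) = 62.454 N/mm
Series: 1/k_eq = 1/62.454 + 1/70 = 0.030298; k_eq = 33.006 N/mm
F = k_eq·δ = 33.006·37 = 1221.2 N

1220 N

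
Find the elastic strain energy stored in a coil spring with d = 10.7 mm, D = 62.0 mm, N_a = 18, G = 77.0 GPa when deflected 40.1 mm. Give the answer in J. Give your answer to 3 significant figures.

k = Gd⁴/(8D³N_a) = (77.0×10³)(10.7⁴)/(8·62.0³·18) = 29.41 N/mm
U = ½kδ² = 0.5 × 29.41 × 40.1² = 23645 N·mm = 23.645 J

23.6 J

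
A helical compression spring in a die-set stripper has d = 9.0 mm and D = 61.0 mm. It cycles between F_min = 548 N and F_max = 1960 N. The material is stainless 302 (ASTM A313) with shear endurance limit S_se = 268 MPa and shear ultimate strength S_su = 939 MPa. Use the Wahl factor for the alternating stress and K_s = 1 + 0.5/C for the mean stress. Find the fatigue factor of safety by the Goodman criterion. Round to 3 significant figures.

1.01

C = D/d = 61.0/9.0 = 6.7778; K_W = (4C−1)/(4C−4)+0.615/C = 1.2205; K_s = 1+0.5/C = 1.0738
F_a = (F_max−F_min)/2 = 706 N; F_m = (F_max+F_min)/2 = 1254 N
τ_a = K_W·8F_aD/(πd³) = 1.2205 × 150.43 = 183.61 MPa
τ_m = K_s·8F_mD/(πd³) = 1.0738 × 267.2 = 286.91 MPa
Goodman: 1/n_f = τ_a/S_se + τ_m/S_su = 183.61/268 + 286.91/939 = 0.68512 + 0.30555 = 0.99067
n_f = 1/0.99067 = 1.009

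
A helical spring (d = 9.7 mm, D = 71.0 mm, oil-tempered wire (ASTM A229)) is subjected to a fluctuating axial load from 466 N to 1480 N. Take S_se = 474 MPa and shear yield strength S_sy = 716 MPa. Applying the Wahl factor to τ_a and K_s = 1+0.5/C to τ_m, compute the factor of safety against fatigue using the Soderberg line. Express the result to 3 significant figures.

1.84

C = D/d = 71.0/9.7 = 7.3196; K_W = (4C−1)/(4C−4)+0.615/C = 1.2027; K_s = 1+0.5/C = 1.0683
F_a = (F_max−F_min)/2 = 507 N; F_m = (F_max+F_min)/2 = 973 N
τ_a = K_W·8F_aD/(πd³) = 1.2027 × 100.44 = 120.79 MPa
τ_m = K_s·8F_mD/(πd³) = 1.0683 × 192.75 = 205.92 MPa
Soderberg: 1/n_f = τ_a/S_se + τ_m/S_sy = 120.79/474 + 205.92/716 = 0.25484 + 0.28759 = 0.54244
n_f = 1/0.54244 = 1.844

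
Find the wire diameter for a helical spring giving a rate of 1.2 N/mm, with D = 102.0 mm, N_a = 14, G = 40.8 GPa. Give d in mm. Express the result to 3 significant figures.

7.69 mm

d = (8D³N_a·k / G)^(1/4) = (8·102.0³·14·1.2 / (40.8×10³))^0.25
  = (3495.7)^0.25 = 7.6893 mm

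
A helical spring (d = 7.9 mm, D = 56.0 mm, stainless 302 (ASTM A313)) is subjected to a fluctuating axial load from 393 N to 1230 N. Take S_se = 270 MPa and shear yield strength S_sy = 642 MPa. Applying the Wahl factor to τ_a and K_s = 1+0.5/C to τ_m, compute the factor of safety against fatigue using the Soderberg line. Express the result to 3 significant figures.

C = D/d = 56.0/7.9 = 7.0886; K_W = (4C−1)/(4C−4)+0.615/C = 1.2099; K_s = 1+0.5/C = 1.0705
F_a = (F_max−F_min)/2 = 418.5 N; F_m = (F_max+F_min)/2 = 811.5 N
τ_a = K_W·8F_aD/(πd³) = 1.2099 × 121.04 = 146.46 MPa
τ_m = K_s·8F_mD/(πd³) = 1.0705 × 234.71 = 251.27 MPa
Soderberg: 1/n_f = τ_a/S_se + τ_m/S_sy = 146.46/270 + 251.27/642 = 0.54243 + 0.39138 = 0.93381
n_f = 1/0.93381 = 1.071

1.07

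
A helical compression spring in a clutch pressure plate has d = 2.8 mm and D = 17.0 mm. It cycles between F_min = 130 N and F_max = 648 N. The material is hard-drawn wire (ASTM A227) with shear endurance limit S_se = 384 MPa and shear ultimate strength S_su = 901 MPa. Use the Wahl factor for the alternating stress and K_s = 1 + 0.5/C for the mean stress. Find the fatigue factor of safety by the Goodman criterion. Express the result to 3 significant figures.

0.387

C = D/d = 17.0/2.8 = 6.0714; K_W = (4C−1)/(4C−4)+0.615/C = 1.2492; K_s = 1+0.5/C = 1.0824
F_a = (F_max−F_min)/2 = 259 N; F_m = (F_max+F_min)/2 = 389 N
τ_a = K_W·8F_aD/(πd³) = 1.2492 × 510.76 = 638.03 MPa
τ_m = K_s·8F_mD/(πd³) = 1.0824 × 767.12 = 830.3 MPa
Goodman: 1/n_f = τ_a/S_se + τ_m/S_su = 638.03/384 + 830.3/901 = 1.66153 + 0.92153 = 2.5831
n_f = 1/2.5831 = 0.3871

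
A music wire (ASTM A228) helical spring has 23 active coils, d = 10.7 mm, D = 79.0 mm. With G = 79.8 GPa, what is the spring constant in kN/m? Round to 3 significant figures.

k = Gd⁴/(8D³N_a) = (79.8×10³ × 10.7⁴) / (8 × 79.0³ × 23)
  = 1.04602e+09 / 9.07192e+07 = 11.53 N/mm

11.5 kN/m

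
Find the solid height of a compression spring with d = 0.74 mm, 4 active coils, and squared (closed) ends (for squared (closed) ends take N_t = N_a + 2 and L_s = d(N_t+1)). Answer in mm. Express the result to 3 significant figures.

squared (closed) ends: N_t = N_a + 2 = 4 + 2 = 6
L_s = d·(N_t+1) = 0.74 × 7 = 5.18 mm

5.18 mm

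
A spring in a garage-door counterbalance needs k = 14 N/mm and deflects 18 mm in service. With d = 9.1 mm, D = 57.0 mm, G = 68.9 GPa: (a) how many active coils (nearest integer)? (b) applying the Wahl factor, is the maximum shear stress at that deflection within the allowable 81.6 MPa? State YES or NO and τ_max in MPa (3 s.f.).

N_a = Gd⁴/(8D³k) = (68.9×10³)(9.1⁴)/(8·57.0³·14) = 22.78 → N_a = 23
Actual rate k = Gd⁴/(8D³·23) = 13.866 N/mm
Working load F = kδ = 13.866·18 = 249.58 N
C = 57.0/9.1 = 6.2637; K_W = (4C−1)/(4C−4)+0.615/C = 1.2407
τ_max = K_W·8FD/(πd³) = 1.2407·48.073 = 59.643 MPa
τ_max ≤ 81.6 MPa → acceptable

(a) 23 coils; (b) YES, τ_max = 59.6 MPa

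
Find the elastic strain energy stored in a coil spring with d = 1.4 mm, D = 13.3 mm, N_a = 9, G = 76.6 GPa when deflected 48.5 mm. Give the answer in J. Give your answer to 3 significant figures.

2.04 J

k = Gd⁴/(8D³N_a) = (76.6×10³)(1.4⁴)/(8·13.3³·9) = 1.7372 N/mm
U = ½kδ² = 0.5 × 1.7372 × 48.5² = 2043.2 N·mm = 2.0432 J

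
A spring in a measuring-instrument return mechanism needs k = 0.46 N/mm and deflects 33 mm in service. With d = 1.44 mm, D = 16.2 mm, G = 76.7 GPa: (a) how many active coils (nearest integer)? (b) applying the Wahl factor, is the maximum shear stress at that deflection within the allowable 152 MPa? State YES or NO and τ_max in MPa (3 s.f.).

N_a = Gd⁴/(8D³k) = (76.7×10³)(1.44⁴)/(8·16.2³·0.46) = 21.08 → N_a = 21
Actual rate k = Gd⁴/(8D³·21) = 0.46173 N/mm
Working load F = kδ = 0.46173·33 = 15.237 N
C = 16.2/1.44 = 11.2500; K_W = (4C−1)/(4C−4)+0.615/C = 1.1278
τ_max = K_W·8FD/(πd³) = 1.1278·210.51 = 237.42 MPa
τ_max > 152 MPa → exceeds allowable

(a) 21 coils; (b) NO, τ_max = 237 MPa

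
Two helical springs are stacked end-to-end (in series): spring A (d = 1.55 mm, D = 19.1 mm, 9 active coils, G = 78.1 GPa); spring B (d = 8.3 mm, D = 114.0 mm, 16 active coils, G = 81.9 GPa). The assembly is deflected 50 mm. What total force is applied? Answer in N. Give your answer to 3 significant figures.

k_A = Gd⁴/(8D³N_a) = (78.1×10³)(1.55⁴)/(8·19.1³·9) = 0.89856 N/mm
k_B = Gd⁴/(8D³N_a) = (81.9×10³)(8.3⁴)/(8·114.0³·16) = 2.0496 N/mm
Series: 1/k_eq = 1/0.89856 + 1/2.0496 = 1.6008; k_eq = 0.62469 N/mm
F = k_eq·δ = 0.62469·50 = 31.235 N

31.2 N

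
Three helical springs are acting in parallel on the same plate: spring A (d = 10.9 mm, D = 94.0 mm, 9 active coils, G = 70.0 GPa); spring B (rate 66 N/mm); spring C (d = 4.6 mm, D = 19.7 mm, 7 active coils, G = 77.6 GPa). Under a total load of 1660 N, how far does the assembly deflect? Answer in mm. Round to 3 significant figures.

k_A = Gd⁴/(8D³N_a) = (70.0×10³)(10.9⁴)/(8·94.0³·9) = 16.523 N/mm
k_C = Gd⁴/(8D³N_a) = (77.6×10³)(4.6⁴)/(8·19.7³·7) = 81.153 N/mm
Parallel: k_eq = 16.523 + 66 + 81.153 = 163.68 N/mm
δ = F/k_eq = 1660/163.68 = 10.142 mm

10.1 mm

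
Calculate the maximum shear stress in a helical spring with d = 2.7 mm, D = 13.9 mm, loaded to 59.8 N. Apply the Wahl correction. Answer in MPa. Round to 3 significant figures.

140 MPa

Spring index C = D/d = 13.9/2.7 = 5.1481
K_W = (4C−1)/(4C−4) + 0.615/C = 19.593/16.593 + 0.1195 = 1.3003
τ₀ = 8FD/(πd³) = 8·59.8·13.9/(π·2.7³) = 6649.76/61.836 = 107.54 MPa
τ_max = K·τ₀ = 1.3003 × 107.54 = 139.83 MPa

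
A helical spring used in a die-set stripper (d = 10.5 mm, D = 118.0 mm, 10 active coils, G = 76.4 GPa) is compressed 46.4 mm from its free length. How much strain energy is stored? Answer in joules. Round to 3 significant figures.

7.61 J

k = Gd⁴/(8D³N_a) = (76.4×10³)(10.5⁴)/(8·118.0³·10) = 7.065 N/mm
U = ½kδ² = 0.5 × 7.065 × 46.4² = 7605.4 N·mm = 7.6054 J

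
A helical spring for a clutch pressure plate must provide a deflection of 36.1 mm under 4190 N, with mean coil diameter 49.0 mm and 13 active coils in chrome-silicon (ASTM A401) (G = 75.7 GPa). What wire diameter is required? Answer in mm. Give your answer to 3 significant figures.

11.7 mm

Required rate k = F/δ = 4190/36.1 = 116.07 N/mm
d = (8D³N_a·k / G)^(1/4) = (8·49.0³·13·116.07 / (75.7×10³))^0.25
  = (18760)^0.25 = 11.7033 mm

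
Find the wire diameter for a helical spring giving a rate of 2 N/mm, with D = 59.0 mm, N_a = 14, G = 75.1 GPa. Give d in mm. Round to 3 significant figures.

4.97 mm

d = (8D³N_a·k / G)^(1/4) = (8·59.0³·14·2 / (75.1×10³))^0.25
  = (612.58)^0.25 = 4.9750 mm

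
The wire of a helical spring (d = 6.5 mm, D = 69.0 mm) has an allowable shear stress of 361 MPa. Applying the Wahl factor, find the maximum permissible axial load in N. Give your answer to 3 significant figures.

497 N

C = D/d = 69.0/6.5 = 10.6154
K_W = (4C−1)/(4C−4) + 0.615/C = 41.462/38.462 + 0.0579 = 1.1359
τ_max = K·8FD/(πd³) → F_max = τ_allow·πd³/(8DK)
F_max = 361·π·6.5³/(8·69.0·1.1359) = 3.1146e+05/627.04 = 496.71 N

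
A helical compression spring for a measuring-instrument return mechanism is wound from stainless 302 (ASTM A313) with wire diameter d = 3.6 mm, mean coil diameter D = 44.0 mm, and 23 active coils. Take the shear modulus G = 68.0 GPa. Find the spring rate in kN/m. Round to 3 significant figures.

k = Gd⁴/(8D³N_a) = (68.0×10³ × 3.6⁴) / (8 × 44.0³ × 23)
  = 1.14214e+07 / 1.56739e+07 = 0.72869 N/mm

0.729 kN/m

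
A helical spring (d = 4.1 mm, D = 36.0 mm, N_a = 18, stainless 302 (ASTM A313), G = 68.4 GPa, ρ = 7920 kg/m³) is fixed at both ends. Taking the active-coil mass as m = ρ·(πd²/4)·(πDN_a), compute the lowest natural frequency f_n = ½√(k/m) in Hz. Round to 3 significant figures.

k = Gd⁴/(8D³N_a) = (68.4×10³)(4.1⁴)/(8·36.0³·18) = 2.8769 N/mm = 2876.9 N/m
Wire length L = πDN_a = π·36.0·18 = 2035.8 mm
m = ρ·(πd²/4)·L = 7920 × 13.203×10⁻⁶ m² × 2.0358 m = 0.21287 kg
f_n = ½√(k/m) = 0.5·√(2876.9/0.21287) = 0.5·√(13515) = 58.127 Hz

58.1 Hz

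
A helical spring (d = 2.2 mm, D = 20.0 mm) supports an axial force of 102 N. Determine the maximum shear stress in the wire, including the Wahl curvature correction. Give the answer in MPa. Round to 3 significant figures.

566 MPa

Spring index C = D/d = 20.0/2.2 = 9.0909
K_W = (4C−1)/(4C−4) + 0.615/C = 35.364/32.364 + 0.0677 = 1.1603
τ₀ = 8FD/(πd³) = 8·102·20.0/(π·2.2³) = 16320/33.452 = 487.87 MPa
τ_max = K·τ₀ = 1.1603 × 487.87 = 566.1 MPa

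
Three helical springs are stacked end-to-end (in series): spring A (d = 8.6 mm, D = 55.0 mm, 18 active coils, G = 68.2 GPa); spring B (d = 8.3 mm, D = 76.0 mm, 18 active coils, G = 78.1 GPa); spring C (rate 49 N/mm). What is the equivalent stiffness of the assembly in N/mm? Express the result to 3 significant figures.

k_A = Gd⁴/(8D³N_a) = (68.2×10³)(8.6⁴)/(8·55.0³·18) = 15.571 N/mm
k_B = Gd⁴/(8D³N_a) = (78.1×10³)(8.3⁴)/(8·76.0³·18) = 5.8635 N/mm
Series: 1/k_eq = 1/15.571 + 1/5.8635 + 1/49 = 0.25517; k_eq = 3.9189 N/mm

3.92 N/mm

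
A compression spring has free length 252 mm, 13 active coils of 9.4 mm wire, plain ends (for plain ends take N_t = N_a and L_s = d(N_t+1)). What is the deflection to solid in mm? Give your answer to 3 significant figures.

120 mm

N_t = 13; L_s = 9.4·14 = 131.6 mm
δ_solid = L₀ − L_s = 252 − 131.6 = 120.4 mm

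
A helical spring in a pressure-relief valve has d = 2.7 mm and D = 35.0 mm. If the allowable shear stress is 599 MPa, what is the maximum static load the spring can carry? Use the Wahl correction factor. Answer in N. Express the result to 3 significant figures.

119 N

C = D/d = 35.0/2.7 = 12.9630
K_W = (4C−1)/(4C−4) + 0.615/C = 50.852/47.852 + 0.0474 = 1.1101
τ_max = K·8FD/(πd³) → F_max = τ_allow·πd³/(8DK)
F_max = 599·π·2.7³/(8·35.0·1.1101) = 37040/310.84 = 119.16 N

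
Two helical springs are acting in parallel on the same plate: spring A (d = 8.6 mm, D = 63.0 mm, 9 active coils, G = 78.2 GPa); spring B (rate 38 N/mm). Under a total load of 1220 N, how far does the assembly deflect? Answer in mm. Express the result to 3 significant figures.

19.8 mm

k_A = Gd⁴/(8D³N_a) = (78.2×10³)(8.6⁴)/(8·63.0³·9) = 23.76 N/mm
Parallel: k_eq = 23.76 + 38 = 61.76 N/mm
δ = F/k_eq = 1220/61.76 = 19.754 mm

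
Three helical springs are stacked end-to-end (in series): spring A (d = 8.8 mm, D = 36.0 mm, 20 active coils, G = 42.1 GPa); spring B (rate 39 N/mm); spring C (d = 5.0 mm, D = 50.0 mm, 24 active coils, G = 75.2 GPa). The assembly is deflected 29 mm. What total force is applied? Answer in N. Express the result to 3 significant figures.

51.3 N

k_A = Gd⁴/(8D³N_a) = (42.1×10³)(8.8⁴)/(8·36.0³·20) = 33.821 N/mm
k_C = Gd⁴/(8D³N_a) = (75.2×10³)(5.0⁴)/(8·50.0³·24) = 1.9583 N/mm
Series: 1/k_eq = 1/33.821 + 1/39 + 1/1.9583 = 0.56585; k_eq = 1.7673 N/mm
F = k_eq·δ = 1.7673·29 = 51.251 N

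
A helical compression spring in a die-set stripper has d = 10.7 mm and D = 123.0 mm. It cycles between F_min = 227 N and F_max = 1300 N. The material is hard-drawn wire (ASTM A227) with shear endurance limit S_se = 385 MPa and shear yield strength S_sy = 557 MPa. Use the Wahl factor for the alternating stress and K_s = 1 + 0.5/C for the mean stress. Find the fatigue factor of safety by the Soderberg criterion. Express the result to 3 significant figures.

C = D/d = 123.0/10.7 = 11.4953; K_W = (4C−1)/(4C−4)+0.615/C = 1.1250; K_s = 1+0.5/C = 1.0435
F_a = (F_max−F_min)/2 = 536.5 N; F_m = (F_max+F_min)/2 = 763.5 N
τ_a = K_W·8F_aD/(πd³) = 1.1250 × 137.17 = 154.31 MPa
τ_m = K_s·8F_mD/(πd³) = 1.0435 × 195.21 = 203.7 MPa
Soderberg: 1/n_f = τ_a/S_se + τ_m/S_sy = 154.31/385 + 203.7/557 = 0.40081 + 0.36571 = 0.76652
n_f = 1/0.76652 = 1.305

1.30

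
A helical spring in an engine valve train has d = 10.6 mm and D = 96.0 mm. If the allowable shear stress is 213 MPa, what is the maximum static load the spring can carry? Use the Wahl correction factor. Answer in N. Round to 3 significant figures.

894 N

C = D/d = 96.0/10.6 = 9.0566
K_W = (4C−1)/(4C−4) + 0.615/C = 35.226/32.226 + 0.0679 = 1.1610
τ_max = K·8FD/(πd³) → F_max = τ_allow·πd³/(8DK)
F_max = 213·π·10.6³/(8·96.0·1.1610) = 7.9698e+05/891.65 = 893.83 N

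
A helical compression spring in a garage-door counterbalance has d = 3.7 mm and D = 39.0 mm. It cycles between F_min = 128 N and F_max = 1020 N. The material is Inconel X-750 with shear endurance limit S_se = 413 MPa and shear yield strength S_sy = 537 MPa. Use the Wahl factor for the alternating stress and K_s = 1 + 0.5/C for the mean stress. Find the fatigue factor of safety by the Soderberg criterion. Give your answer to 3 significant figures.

0.217

C = D/d = 39.0/3.7 = 10.5405; K_W = (4C−1)/(4C−4)+0.615/C = 1.1370; K_s = 1+0.5/C = 1.0474
F_a = (F_max−F_min)/2 = 446 N; F_m = (F_max+F_min)/2 = 574 N
τ_a = K_W·8F_aD/(πd³) = 1.1370 × 874.45 = 994.21 MPa
τ_m = K_s·8F_mD/(πd³) = 1.0474 × 1125.4 = 1178.8 MPa
Soderberg: 1/n_f = τ_a/S_se + τ_m/S_sy = 994.21/413 + 1178.8/537 = 2.40729 + 2.19515 = 4.6024
n_f = 1/4.6024 = 0.2173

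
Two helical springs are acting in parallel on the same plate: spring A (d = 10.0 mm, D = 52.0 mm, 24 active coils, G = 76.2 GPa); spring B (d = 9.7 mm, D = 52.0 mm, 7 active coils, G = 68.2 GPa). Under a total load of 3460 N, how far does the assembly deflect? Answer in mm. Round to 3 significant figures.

33.0 mm

k_A = Gd⁴/(8D³N_a) = (76.2×10³)(10.0⁴)/(8·52.0³·24) = 28.226 N/mm
k_B = Gd⁴/(8D³N_a) = (68.2×10³)(9.7⁴)/(8·52.0³·7) = 76.678 N/mm
Parallel: k_eq = 28.226 + 76.678 = 104.9 N/mm
δ = F/k_eq = 3460/104.9 = 32.983 mm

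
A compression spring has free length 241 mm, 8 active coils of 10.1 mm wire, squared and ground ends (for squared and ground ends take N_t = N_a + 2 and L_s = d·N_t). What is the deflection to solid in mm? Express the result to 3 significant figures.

140 mm

N_t = 10; L_s = 10.1·10 = 101 mm
δ_solid = L₀ − L_s = 241 − 101 = 140 mm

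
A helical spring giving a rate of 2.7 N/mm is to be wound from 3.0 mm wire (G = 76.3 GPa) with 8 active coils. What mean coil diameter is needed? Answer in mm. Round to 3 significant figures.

32.9 mm

D = (Gd⁴/(8N_a·k))^(1/3) = (76.3×10³·3.0⁴/(8·8·2.7))^(1/3)
  = (35765.6)^(1/3) = 32.9475 mm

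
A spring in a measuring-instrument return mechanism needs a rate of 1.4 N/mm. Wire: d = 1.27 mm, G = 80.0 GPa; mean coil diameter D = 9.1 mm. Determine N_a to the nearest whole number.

N_a = Gd⁴/(8D³k) = (80.0×10³ × 1.27⁴)/(8 × 9.1³ × 1.4)
    = 208116 / 8440 = 24.66 → 25 coils

25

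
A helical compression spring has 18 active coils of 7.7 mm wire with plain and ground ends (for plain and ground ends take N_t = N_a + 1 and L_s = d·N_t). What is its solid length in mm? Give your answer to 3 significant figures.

plain and ground ends: N_t = N_a + 1 = 18 + 1 = 19
L_s = d·N_t = 7.7 × 19 = 146.3 mm

146 mm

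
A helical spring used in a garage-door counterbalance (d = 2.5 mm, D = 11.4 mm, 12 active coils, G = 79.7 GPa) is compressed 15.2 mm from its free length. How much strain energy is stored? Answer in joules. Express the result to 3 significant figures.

2.53 J

k = Gd⁴/(8D³N_a) = (79.7×10³)(2.5⁴)/(8·11.4³·12) = 21.889 N/mm
U = ½kδ² = 0.5 × 21.889 × 15.2² = 2528.7 N·mm = 2.5287 J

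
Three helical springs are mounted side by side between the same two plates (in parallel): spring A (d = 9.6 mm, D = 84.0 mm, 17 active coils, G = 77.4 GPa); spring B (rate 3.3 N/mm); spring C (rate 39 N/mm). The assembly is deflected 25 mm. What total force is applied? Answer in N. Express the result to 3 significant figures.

k_A = Gd⁴/(8D³N_a) = (77.4×10³)(9.6⁴)/(8·84.0³·17) = 8.1555 N/mm
Parallel: k_eq = 8.1555 + 3.3 + 39 = 50.455 N/mm
F = k_eq·δ = 50.455·25 = 1261.4 N

1260 N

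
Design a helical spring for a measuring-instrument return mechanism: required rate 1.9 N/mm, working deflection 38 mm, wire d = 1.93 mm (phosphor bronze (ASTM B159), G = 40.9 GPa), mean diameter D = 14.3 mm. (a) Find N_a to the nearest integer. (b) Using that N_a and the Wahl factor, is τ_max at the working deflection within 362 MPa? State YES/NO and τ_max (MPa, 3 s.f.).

N_a = Gd⁴/(8D³k) = (40.9×10³)(1.93⁴)/(8·14.3³·1.9) = 12.77 → N_a = 13
Actual rate k = Gd⁴/(8D³·13) = 1.866 N/mm
Working load F = kδ = 1.866·38 = 70.908 N
C = 14.3/1.93 = 7.4093; K_W = (4C−1)/(4C−4)+0.615/C = 1.2000
τ_max = K_W·8FD/(πd³) = 1.2000·359.17 = 431.01 MPa
τ_max > 362 MPa → exceeds allowable

(a) 13 coils; (b) NO, τ_max = 431 MPa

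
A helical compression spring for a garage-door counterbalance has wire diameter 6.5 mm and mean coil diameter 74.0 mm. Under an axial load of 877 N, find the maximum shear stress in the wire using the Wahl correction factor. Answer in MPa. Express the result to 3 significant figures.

Spring index C = D/d = 74.0/6.5 = 11.3846
K_W = (4C−1)/(4C−4) + 0.615/C = 44.538/41.538 + 0.0540 = 1.1262
τ₀ = 8FD/(πd³) = 8·877·74.0/(π·6.5³) = 519184/862.76 = 601.77 MPa
τ_max = K·τ₀ = 1.1262 × 601.77 = 677.74 MPa

678 MPa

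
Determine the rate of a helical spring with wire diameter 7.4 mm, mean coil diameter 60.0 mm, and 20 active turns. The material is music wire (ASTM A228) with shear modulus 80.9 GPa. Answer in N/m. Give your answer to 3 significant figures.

k = Gd⁴/(8D³N_a) = (80.9×10³ × 7.4⁴) / (8 × 60.0³ × 20)
  = 2.42591e+08 / 3.456e+07 = 7.0194 N/mm = 7019.4 N/m

7020 N/m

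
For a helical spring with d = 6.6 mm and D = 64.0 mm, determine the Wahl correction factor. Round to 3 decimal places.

1.150

C = D/d = 64.0/6.6 = 9.6970
K_W = (4C−1)/(4C−4) + 0.615/C = 37.788/34.788 + 0.0634 = 1.1497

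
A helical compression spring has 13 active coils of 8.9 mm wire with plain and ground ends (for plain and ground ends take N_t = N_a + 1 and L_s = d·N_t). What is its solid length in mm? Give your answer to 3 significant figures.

plain and ground ends: N_t = N_a + 1 = 13 + 1 = 14
L_s = d·N_t = 8.9 × 14 = 124.6 mm

125 mm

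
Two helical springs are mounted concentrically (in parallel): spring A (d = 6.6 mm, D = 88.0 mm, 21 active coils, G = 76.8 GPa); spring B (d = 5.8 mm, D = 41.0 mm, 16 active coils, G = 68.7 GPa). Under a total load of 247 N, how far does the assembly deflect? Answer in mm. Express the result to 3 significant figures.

k_A = Gd⁴/(8D³N_a) = (76.8×10³)(6.6⁴)/(8·88.0³·21) = 1.2729 N/mm
k_B = Gd⁴/(8D³N_a) = (68.7×10³)(5.8⁴)/(8·41.0³·16) = 8.8127 N/mm
Parallel: k_eq = 1.2729 + 8.8127 = 10.086 N/mm
δ = F/k_eq = 247/10.086 = 24.491 mm

24.5 mm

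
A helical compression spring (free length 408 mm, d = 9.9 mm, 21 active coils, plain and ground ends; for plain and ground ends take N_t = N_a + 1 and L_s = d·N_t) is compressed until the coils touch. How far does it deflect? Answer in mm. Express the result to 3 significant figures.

190 mm

N_t = 22; L_s = 9.9·22 = 217.8 mm
δ_solid = L₀ − L_s = 408 − 217.8 = 190.2 mm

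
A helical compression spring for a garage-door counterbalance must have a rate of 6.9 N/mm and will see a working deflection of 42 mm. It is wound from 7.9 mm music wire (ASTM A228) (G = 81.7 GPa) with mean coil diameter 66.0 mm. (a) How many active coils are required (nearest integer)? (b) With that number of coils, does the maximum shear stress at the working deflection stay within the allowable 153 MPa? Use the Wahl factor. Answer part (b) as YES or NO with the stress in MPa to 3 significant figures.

N_a = Gd⁴/(8D³k) = (81.7×10³)(7.9⁴)/(8·66.0³·6.9) = 20.05 → N_a = 20
Actual rate k = Gd⁴/(8D³·20) = 6.918 N/mm
Working load F = kδ = 6.918·42 = 290.55 N
C = 66.0/7.9 = 8.3544; K_W = (4C−1)/(4C−4)+0.615/C = 1.1756
τ_max = K_W·8FD/(πd³) = 1.1756·99.045 = 116.44 MPa
τ_max ≤ 153 MPa → acceptable

(a) 20 coils; (b) YES, τ_max = 116 MPa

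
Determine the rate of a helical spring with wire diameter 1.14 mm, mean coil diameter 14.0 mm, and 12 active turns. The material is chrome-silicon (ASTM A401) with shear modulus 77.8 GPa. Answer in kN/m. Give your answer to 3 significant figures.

k = Gd⁴/(8D³N_a) = (77.8×10³ × 1.14⁴) / (8 × 14.0³ × 12)
  = 131401 / 263424 = 0.49882 N/mm

0.499 kN/m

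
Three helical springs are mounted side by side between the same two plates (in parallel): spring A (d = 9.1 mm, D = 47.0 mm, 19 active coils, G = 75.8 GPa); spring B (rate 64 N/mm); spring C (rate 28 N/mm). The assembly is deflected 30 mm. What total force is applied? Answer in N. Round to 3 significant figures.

3750 N

k_A = Gd⁴/(8D³N_a) = (75.8×10³)(9.1⁴)/(8·47.0³·19) = 32.938 N/mm
Parallel: k_eq = 32.938 + 64 + 28 = 124.94 N/mm
F = k_eq·δ = 124.94·30 = 3748.1 N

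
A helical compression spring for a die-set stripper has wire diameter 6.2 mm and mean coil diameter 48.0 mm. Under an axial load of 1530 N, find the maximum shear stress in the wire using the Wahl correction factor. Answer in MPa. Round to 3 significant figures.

Spring index C = D/d = 48.0/6.2 = 7.7419
K_W = (4C−1)/(4C−4) + 0.615/C = 29.968/26.968 + 0.0794 = 1.1907
τ₀ = 8FD/(πd³) = 8·1530·48.0/(π·6.2³) = 587520/748.73 = 784.69 MPa
τ_max = K·τ₀ = 1.1907 × 784.69 = 934.32 MPa

934 MPa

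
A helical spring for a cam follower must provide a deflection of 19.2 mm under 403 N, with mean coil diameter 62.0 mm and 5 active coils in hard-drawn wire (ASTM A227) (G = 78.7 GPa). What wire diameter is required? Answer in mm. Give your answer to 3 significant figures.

7.10 mm

Required rate k = F/δ = 403/19.2 = 20.99 N/mm
d = (8D³N_a·k / G)^(1/4) = (8·62.0³·5·20.99 / (78.7×10³))^0.25
  = (2542.5)^0.25 = 7.1009 mm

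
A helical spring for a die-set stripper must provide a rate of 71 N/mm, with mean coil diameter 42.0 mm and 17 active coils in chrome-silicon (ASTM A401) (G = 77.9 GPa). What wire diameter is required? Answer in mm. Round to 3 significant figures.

9.79 mm

d = (8D³N_a·k / G)^(1/4) = (8·42.0³·17·71 / (77.9×10³))^0.25
  = (9183.5)^0.25 = 9.7893 mm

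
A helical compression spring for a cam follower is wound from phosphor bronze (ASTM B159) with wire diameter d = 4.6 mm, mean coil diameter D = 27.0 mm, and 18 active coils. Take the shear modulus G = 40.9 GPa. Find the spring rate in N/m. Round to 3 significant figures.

6460 N/m

k = Gd⁴/(8D³N_a) = (40.9×10³ × 4.6⁴) / (8 × 27.0³ × 18)
  = 1.83128e+07 / 2.83435e+06 = 6.461 N/mm = 6461 N/m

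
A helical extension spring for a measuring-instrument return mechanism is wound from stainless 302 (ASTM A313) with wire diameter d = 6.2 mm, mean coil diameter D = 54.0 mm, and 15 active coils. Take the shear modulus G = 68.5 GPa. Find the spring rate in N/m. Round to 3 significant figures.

k = Gd⁴/(8D³N_a) = (68.5×10³ × 6.2⁴) / (8 × 54.0³ × 15)
  = 1.01218e+08 / 1.88957e+07 = 5.3567 N/mm = 5356.7 N/m

5360 N/m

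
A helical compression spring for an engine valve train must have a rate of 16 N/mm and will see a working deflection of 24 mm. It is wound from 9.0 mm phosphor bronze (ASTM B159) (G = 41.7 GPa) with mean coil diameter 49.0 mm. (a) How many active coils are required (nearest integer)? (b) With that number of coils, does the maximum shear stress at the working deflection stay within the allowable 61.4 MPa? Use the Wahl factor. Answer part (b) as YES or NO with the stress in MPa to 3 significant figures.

(a) 18 coils; (b) NO, τ_max = 85.0 MPa

N_a = Gd⁴/(8D³k) = (41.7×10³)(9.0⁴)/(8·49.0³·16) = 18.17 → N_a = 18
Actual rate k = Gd⁴/(8D³·18) = 16.149 N/mm
Working load F = kδ = 16.149·24 = 387.58 N
C = 49.0/9.0 = 5.4444; K_W = (4C−1)/(4C−4)+0.615/C = 1.2817
τ_max = K_W·8FD/(πd³) = 1.2817·66.34 = 85.029 MPa
τ_max > 61.4 MPa → exceeds allowable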